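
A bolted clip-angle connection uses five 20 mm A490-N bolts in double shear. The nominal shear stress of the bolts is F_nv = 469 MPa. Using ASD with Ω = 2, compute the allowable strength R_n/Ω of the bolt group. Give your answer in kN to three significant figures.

737 kN

A_b = π × 20² / 4 = 314.2 mm².
R_n = F_nv · A_b · n · n_s = 469 × 314.2 × 5 × 2 / 1000 = 1473 kN.
Allowable strength R_n/Ω = 1473 / 2 = 737 kN.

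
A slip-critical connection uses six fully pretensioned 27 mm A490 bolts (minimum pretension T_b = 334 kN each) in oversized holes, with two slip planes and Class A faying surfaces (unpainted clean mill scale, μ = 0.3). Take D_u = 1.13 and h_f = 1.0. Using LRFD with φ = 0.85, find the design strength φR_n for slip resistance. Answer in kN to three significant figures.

1150 kN

R_n = μ · D_u · h_f · T_b · n_s · n_b = 0.3 × 1.13 × 1.0 × 334 × 2 × 6 = 1359 kN.
Design strength φR_n = 0.85 × 1359 = 1150 kN.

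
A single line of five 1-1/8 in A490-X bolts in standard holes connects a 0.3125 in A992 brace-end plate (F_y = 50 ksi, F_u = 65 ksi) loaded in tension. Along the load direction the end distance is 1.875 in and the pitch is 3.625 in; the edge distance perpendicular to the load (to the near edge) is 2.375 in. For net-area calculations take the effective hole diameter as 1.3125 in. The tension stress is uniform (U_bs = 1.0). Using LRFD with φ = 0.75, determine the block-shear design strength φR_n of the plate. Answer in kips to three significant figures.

Shear plane L_v = 1.875 + 4·3.625 = 16.38 in; A_gv = 16.38 × 0.3125 = 5.117 in².
A_nv = (16.38 − 4.5·1.3125) × 0.3125 = 3.271 in².
A_nt = (2.375 − 0.5·1.3125) × 0.3125 = 0.5371 in².
0.6 F_u A_nv = 127.6 kips; 0.6 F_y A_gv = 153.5 kips → shear rupture governs the shear term.
R_n = 127.6 + 1.0 × 65 × 0.5371 = 162.5 kips.
Design strength φR_n = 0.75 × 162.5 = 122 kips.

122 kips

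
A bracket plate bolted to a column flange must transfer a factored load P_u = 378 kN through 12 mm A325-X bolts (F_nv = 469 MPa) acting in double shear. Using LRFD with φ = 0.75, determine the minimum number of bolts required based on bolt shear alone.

A_b = π·12²/4 = 113.1 mm².
Per-bolt design strength φR_n = 0.75 × 469 × 113.1 × 2 / 1000 = 79.56 kN.
n ≥ 378 / 79.56 = 4.751 → use 5 bolts.

5 bolts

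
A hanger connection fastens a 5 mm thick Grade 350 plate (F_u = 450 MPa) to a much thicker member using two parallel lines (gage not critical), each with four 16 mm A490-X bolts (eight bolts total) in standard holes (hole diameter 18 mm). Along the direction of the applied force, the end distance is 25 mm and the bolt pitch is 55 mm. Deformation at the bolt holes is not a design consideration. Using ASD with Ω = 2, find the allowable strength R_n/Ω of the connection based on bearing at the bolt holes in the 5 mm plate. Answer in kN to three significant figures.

Per bolt r_n = 1.5 l_c t F_u ≤ 3.0 d t F_u; upper limit = 3.0 × 16 × 5 × 450 / 1000 = 108 kN.
Edge bolt: l_c = 25 − 18/2 = 16 mm → 1.5 × 16 × 5 × 450 / 1000 = 54 → r_n = 54 kN.
Interior bolts: l_c = 55 − 18 = 37 mm → 1.5 × 37 × 5 × 450 / 1000 = 124.9 → r_n = 108 kN.
R_n = 2 × 54 + 6 × 108 = 756 kN.
Allowable strength R_n/Ω = 756 / 2 = 378 kN.

378 kN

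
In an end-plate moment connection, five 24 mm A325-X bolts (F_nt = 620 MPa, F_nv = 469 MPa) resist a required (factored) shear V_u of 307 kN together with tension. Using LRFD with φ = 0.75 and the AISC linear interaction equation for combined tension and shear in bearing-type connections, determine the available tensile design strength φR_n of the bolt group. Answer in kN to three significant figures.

A_b = π·24²/4 = 452.4 mm²; f_rv = 307 × 1000 / (5 × 452.4) = 135.7 MPa.
F'_nt = 1.3 F_nt − (F_nt / φF_nv) f_rv = 1.3·620 − (620/(0.75·469))·135.7 = 566.8 MPa, capped at F_nt → F'_nt = 566.8 MPa.
R_n = F'_nt · A_b · n = 566.8 × 452.4 × 5 / 1000 = 1282 kN.
Design strength φR_n = 0.75 × 1282 = 962 kN.

962 kN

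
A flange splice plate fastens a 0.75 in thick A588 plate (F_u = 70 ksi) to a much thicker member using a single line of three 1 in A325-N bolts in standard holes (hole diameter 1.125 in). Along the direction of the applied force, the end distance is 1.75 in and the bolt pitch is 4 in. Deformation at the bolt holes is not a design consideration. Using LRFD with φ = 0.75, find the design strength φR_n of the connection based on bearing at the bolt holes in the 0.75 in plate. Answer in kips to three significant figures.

306 kips

Per bolt r_n = 1.5 l_c t F_u ≤ 3.0 d t F_u; upper limit = 3.0 × 1 × 0.75 × 70 = 157.5 kips.
Edge bolt: l_c = 1.75 − 1.125/2 = 1.188 in → 1.5 × 1.188 × 0.75 × 70 = 93.52 → r_n = 93.52 kips.
Interior bolts: l_c = 4 − 1.125 = 2.875 in → 1.5 × 2.875 × 0.75 × 70 = 226.4 → r_n = 157.5 kips.
R_n = 1 × 93.52 + 2 × 157.5 = 408.5 kips.
Design strength φR_n = 0.75 × 408.5 = 306 kips.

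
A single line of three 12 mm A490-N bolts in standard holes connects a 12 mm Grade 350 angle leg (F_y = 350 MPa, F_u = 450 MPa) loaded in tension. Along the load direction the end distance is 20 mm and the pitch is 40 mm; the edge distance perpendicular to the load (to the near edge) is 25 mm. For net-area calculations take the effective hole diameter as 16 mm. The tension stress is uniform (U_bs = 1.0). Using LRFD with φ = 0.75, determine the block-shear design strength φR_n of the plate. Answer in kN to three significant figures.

215 kN

Shear plane L_v = 20 + 2·40 = 100 mm; A_gv = 100 × 12 = 1200 mm².
A_nv = (100 − 2.5·16) × 12 = 720 mm².
A_nt = (25 − 0.5·16) × 12 = 204 mm².
0.6 F_u A_nv = 194.4 kN; 0.6 F_y A_gv = 252 kN → shear rupture governs the shear term.
R_n = 194.4 + 1.0 × 450 × 204 / 1000 = 286.2 kN.
Design strength φR_n = 0.75 × 286.2 = 215 kN.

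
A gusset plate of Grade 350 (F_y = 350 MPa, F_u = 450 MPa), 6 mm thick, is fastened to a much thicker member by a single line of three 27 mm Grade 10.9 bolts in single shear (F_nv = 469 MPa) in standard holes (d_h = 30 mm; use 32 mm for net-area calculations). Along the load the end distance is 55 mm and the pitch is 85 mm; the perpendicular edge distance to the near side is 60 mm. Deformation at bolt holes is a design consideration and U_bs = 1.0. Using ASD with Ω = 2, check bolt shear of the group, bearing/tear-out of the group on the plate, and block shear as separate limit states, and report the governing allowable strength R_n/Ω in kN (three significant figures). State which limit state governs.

177 kN (block shear governs)

Bolt shear: A_b = π·27²/4 = 572.6 mm²; R_n = 469 × 572.6 × 3 × 1 / 1000 = 805.6 kN → 805.6 / 2 = 403 kN.
Bearing: edge l_c = 40, r_n = 129.6 kN; interior l_c = 55, r_n = 175 kN; R_n = 129.6 + 2·175 = 479.5 kN → 240 kN.
Block shear: A_gv = 1350, A_nv = 870, A_nt = 264 mm²; R_n = min(0.6F_uA_nv, 0.6F_yA_gv) + U_bs·F_u·A_nt = 353.7 kN → 177 kN.
Block shear governs: 177 kN.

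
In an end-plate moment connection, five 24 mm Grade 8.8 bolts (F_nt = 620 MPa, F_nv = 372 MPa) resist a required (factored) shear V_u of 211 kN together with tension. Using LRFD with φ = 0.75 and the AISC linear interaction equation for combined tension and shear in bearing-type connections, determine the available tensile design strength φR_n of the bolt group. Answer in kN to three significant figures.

A_b = π·24²/4 = 452.4 mm²; f_rv = 211 × 1000 / (5 × 452.4) = 93.28 MPa.
F'_nt = 1.3 F_nt − (F_nt / φF_nv) f_rv = 1.3·620 − (620/(0.75·372))·93.28 = 598.7 MPa, capped at F_nt → F'_nt = 598.7 MPa.
R_n = F'_nt · A_b · n = 598.7 × 452.4 × 5 / 1000 = 1354 kN.
Design strength φR_n = 0.75 × 1354 = 1020 kN.

1020 kN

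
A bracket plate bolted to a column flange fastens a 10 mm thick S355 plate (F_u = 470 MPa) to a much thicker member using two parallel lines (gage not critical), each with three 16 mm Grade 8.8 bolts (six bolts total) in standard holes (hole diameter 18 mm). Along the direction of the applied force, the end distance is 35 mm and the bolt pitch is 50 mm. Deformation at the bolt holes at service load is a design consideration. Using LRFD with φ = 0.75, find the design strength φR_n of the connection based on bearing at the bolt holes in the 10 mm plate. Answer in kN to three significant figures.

Per bolt r_n = 1.2 l_c t F_u ≤ 2.4 d t F_u; upper limit = 2.4 × 16 × 10 × 470 / 1000 = 180.5 kN.
Edge bolt: l_c = 35 − 18/2 = 26 mm → 1.2 × 26 × 10 × 470 / 1000 = 146.6 → r_n = 146.6 kN.
Interior bolts: l_c = 50 − 18 = 32 mm → 1.2 × 32 × 10 × 470 / 1000 = 180.5 → r_n = 180.5 kN.
R_n = 2 × 146.6 + 4 × 180.5 = 1015 kN.
Design strength φR_n = 0.75 × 1015 = 761 kN.

761 kN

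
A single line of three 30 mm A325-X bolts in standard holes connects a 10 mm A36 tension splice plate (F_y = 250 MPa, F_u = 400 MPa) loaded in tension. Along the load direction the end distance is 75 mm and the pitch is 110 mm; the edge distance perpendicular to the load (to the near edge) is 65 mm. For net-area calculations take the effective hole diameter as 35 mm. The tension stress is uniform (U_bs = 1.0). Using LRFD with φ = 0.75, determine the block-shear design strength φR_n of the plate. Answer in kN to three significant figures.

474 kN

Shear plane L_v = 75 + 2·110 = 295 mm; A_gv = 295 × 10 = 2950 mm².
A_nv = (295 − 2.5·35) × 10 = 2075 mm².
A_nt = (65 − 0.5·35) × 10 = 475 mm².
0.6 F_u A_nv = 498 kN; 0.6 F_y A_gv = 442.5 kN → shear yielding governs the shear term.
R_n = 442.5 + 1.0 × 400 × 475 / 1000 = 632.5 kN.
Design strength φR_n = 0.75 × 632.5 = 474 kN.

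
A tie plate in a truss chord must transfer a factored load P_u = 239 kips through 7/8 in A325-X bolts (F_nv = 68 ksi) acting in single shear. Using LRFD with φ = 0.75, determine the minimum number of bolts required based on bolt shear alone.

8 bolts

A_b = π·0.875²/4 = 0.6013 in².
Per-bolt design strength φR_n = 0.75 × 68 × 0.6013 × 1 = 30.67 kips.
n ≥ 239 / 30.67 = 7.793 → use 8 bolts.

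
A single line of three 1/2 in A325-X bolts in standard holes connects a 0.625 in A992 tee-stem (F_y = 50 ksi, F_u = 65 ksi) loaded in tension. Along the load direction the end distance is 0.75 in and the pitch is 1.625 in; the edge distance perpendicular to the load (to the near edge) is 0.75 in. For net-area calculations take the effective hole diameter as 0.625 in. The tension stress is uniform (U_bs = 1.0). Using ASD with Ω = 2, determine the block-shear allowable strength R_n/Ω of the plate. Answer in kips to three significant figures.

Shear plane L_v = 0.75 + 2·1.625 = 4 in; A_gv = 4 × 0.625 = 2.5 in².
A_nv = (4 − 2.5·0.625) × 0.625 = 1.523 in².
A_nt = (0.75 − 0.5·0.625) × 0.625 = 0.2734 in².
0.6 F_u A_nv = 59.41 kips; 0.6 F_y A_gv = 75 kips → shear rupture governs the shear term.
R_n = 59.41 + 1.0 × 65 × 0.2734 = 77.19 kips.
Allowable strength R_n/Ω = 77.19 / 2 = 38.6 kips.

38.6 kips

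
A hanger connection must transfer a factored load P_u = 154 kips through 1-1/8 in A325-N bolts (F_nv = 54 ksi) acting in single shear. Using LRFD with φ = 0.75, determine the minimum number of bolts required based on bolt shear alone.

A_b = π·1.125²/4 = 0.994 in².
Per-bolt design strength φR_n = 0.75 × 54 × 0.994 × 1 = 40.26 kips.
n ≥ 154 / 40.26 = 3.825 → use 4 bolts.

4 bolts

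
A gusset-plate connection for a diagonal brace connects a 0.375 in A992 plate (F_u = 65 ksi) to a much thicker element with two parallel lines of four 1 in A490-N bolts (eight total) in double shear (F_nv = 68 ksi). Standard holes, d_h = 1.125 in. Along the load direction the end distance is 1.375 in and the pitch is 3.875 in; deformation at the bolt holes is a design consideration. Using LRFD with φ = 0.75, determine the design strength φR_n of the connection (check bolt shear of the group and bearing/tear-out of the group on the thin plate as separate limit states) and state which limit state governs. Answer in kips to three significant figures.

Bolt shear: A_b = π·1²/4 = 0.7854 in²; R_n = 68 × 0.7854 × 8 × 2 = 854.5 kips → 0.75 × 854.5 = 641 kips.
Bearing (1.2 l_c t F_u ≤ 2.4 d t F_u): upper limit = 2.4·1·0.375·65 = 58.5 kips.
  Edge l_c = 1.375 − 1.125/2 = 0.8125 → r_n = 23.77 kips; interior l_c = 3.875 − 1.125 = 2.75 → r_n = 58.5 kips.
  R_n,bearing = 2·23.77 + 6·58.5 = 398.5 kips → 0.75 × 398.5 = 299 kips.
Bearing governs: 299 kips.

299 kips (bearing governs)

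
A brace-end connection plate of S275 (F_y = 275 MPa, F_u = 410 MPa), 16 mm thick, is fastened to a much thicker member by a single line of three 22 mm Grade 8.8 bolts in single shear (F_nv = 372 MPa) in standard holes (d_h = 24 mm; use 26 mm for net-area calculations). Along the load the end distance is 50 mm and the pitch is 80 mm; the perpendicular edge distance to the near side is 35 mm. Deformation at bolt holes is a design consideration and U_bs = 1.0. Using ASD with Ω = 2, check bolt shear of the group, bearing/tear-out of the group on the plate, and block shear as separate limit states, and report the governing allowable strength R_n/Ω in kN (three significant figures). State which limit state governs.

Bolt shear: A_b = π·22²/4 = 380.1 mm²; R_n = 372 × 380.1 × 3 × 1 / 1000 = 424.2 kN → 424.2 / 2 = 212 kN.
Bearing: edge l_c = 38, r_n = 299.1 kN; interior l_c = 56, r_n = 346.4 kN; R_n = 299.1 + 2·346.4 = 991.9 kN → 496 kN.
Block shear: A_gv = 3360, A_nv = 2320, A_nt = 352 mm²; R_n = min(0.6F_uA_nv, 0.6F_yA_gv) + U_bs·F_u·A_nt = 698.7 kN → 349 kN.
Bolt shear governs: 212 kN.

212 kN (bolt shear governs)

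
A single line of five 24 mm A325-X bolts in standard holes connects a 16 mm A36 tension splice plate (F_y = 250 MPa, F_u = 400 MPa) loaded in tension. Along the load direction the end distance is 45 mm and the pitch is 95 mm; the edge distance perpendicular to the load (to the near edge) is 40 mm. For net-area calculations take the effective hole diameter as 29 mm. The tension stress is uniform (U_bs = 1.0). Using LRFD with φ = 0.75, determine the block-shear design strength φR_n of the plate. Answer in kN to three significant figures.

Shear plane L_v = 45 + 4·95 = 425 mm; A_gv = 425 × 16 = 6800 mm².
A_nv = (425 − 4.5·29) × 16 = 4712 mm².
A_nt = (40 − 0.5·29) × 16 = 408 mm².
0.6 F_u A_nv = 1131 kN; 0.6 F_y A_gv = 1020 kN → shear yielding governs the shear term.
R_n = 1020 + 1.0 × 400 × 408 / 1000 = 1183 kN.
Design strength φR_n = 0.75 × 1183 = 887 kN.

887 kN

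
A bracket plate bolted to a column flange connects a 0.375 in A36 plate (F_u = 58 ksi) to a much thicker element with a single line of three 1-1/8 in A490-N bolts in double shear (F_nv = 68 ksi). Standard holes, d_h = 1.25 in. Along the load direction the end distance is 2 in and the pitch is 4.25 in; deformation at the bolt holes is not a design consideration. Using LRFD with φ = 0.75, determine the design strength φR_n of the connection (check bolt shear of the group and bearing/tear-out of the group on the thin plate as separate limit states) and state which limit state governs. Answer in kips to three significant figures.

144 kips (bearing governs)

Bolt shear: A_b = π·1.125²/4 = 0.994 in²; R_n = 68 × 0.994 × 3 × 2 = 405.6 kips → 0.75 × 405.6 = 304 kips.
Bearing (1.5 l_c t F_u ≤ 3.0 d t F_u): upper limit = 3.0·1.125·0.375·58 = 73.41 kips.
  Edge l_c = 2 − 1.25/2 = 1.375 → r_n = 44.86 kips; interior l_c = 4.25 − 1.25 = 3 → r_n = 73.41 kips.
  R_n,bearing = 1·44.86 + 2·73.41 = 191.7 kips → 0.75 × 191.7 = 144 kips.
Bearing governs: 144 kips.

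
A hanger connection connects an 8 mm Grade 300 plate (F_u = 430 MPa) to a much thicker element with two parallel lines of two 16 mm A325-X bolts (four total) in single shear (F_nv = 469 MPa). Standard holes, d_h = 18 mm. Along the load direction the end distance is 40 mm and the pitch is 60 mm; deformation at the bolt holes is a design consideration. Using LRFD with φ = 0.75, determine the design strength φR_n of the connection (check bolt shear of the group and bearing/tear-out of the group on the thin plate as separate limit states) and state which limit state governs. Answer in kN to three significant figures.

Bolt shear: A_b = π·16²/4 = 201.1 mm²; R_n = 469 × 201.1 × 4 × 1 / 1000 = 377.2 kN → 0.75 × 377.2 = 283 kN.
Bearing (1.2 l_c t F_u ≤ 2.4 d t F_u): upper limit = 2.4·16·8·430 / 1000 = 132.1 kN.
  Edge l_c = 40 − 18/2 = 31 → r_n = 128 kN; interior l_c = 60 − 18 = 42 → r_n = 132.1 kN.
  R_n,bearing = 2·128 + 2·132.1 = 520.1 kN → 0.75 × 520.1 = 390 kN.
Bolt shear governs: 283 kN.

283 kN (bolt shear governs)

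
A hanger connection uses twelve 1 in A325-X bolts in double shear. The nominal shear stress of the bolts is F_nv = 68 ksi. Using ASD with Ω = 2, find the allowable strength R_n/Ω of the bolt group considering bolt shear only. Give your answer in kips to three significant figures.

641 kips

A_b = π × 1² / 4 = 0.7854 in².
R_n = F_nv · A_b · n · n_s = 68 × 0.7854 × 12 × 2 = 1282 kips.
Allowable strength R_n/Ω = 1282 / 2 = 641 kips.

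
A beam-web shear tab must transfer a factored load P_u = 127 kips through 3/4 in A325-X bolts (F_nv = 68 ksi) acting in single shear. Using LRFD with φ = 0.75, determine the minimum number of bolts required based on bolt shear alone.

A_b = π·0.75²/4 = 0.4418 in².
Per-bolt design strength φR_n = 0.75 × 68 × 0.4418 × 1 = 22.53 kips.
n ≥ 127 / 22.53 = 5.637 → use 6 bolts.

6 bolts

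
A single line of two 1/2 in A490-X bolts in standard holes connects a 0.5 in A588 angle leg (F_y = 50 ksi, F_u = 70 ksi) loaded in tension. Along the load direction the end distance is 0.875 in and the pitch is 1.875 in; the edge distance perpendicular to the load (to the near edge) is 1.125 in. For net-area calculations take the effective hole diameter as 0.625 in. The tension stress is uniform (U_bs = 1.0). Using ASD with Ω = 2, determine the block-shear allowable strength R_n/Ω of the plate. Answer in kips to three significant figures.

Shear plane L_v = 0.875 + 1·1.875 = 2.75 in; A_gv = 2.75 × 0.5 = 1.375 in².
A_nv = (2.75 − 1.5·0.625) × 0.5 = 0.9062 in².
A_nt = (1.125 − 0.5·0.625) × 0.5 = 0.4062 in².
0.6 F_u A_nv = 38.06 kips; 0.6 F_y A_gv = 41.25 kips → shear rupture governs the shear term.
R_n = 38.06 + 1.0 × 70 × 0.4062 = 66.5 kips.
Allowable strength R_n/Ω = 66.5 / 2 = 33.2 kips.

33.2 kips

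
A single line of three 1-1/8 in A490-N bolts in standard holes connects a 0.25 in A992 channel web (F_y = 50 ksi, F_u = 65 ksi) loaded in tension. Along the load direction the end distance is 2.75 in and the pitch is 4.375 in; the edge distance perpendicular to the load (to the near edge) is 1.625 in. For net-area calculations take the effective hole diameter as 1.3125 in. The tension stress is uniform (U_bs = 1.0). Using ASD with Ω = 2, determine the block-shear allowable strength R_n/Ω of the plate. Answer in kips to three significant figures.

Shear plane L_v = 2.75 + 2·4.375 = 11.5 in; A_gv = 11.5 × 0.25 = 2.875 in².
A_nv = (11.5 − 2.5·1.3125) × 0.25 = 2.055 in².
A_nt = (1.625 − 0.5·1.3125) × 0.25 = 0.2422 in².
0.6 F_u A_nv = 80.13 kips; 0.6 F_y A_gv = 86.25 kips → shear rupture governs the shear term.
R_n = 80.13 + 1.0 × 65 × 0.2422 = 95.88 kips.
Allowable strength R_n/Ω = 95.88 / 2 = 47.9 kips.

47.9 kips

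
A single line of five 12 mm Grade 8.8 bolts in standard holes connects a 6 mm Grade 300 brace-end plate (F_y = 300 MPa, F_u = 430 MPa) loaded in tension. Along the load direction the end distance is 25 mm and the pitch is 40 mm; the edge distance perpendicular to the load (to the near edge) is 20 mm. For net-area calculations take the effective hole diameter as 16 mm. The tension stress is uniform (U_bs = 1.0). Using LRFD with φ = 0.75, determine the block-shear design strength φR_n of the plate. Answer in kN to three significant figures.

Shear plane L_v = 25 + 4·40 = 185 mm; A_gv = 185 × 6 = 1110 mm².
A_nv = (185 − 4.5·16) × 6 = 678 mm².
A_nt = (20 − 0.5·16) × 6 = 72 mm².
0.6 F_u A_nv = 174.9 kN; 0.6 F_y A_gv = 199.8 kN → shear rupture governs the shear term.
R_n = 174.9 + 1.0 × 430 × 72 / 1000 = 205.9 kN.
Design strength φR_n = 0.75 × 205.9 = 154 kN.

154 kN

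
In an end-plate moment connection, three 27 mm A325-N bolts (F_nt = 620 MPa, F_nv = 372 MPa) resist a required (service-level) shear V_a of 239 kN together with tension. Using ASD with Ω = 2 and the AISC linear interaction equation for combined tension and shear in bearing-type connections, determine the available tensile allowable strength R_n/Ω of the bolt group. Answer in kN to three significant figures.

A_b = π·27²/4 = 572.6 mm²; f_rv = 239 × 1000 / (3 × 572.6) = 139.1 MPa.
F'_nt = 1.3 F_nt − (Ω F_nt / F_nv) f_rv = 1.3·620 − (2·620/372)·139.1 = 342.2 MPa, capped at F_nt → F'_nt = 342.2 MPa.
R_n = F'_nt · A_b · n = 342.2 × 572.6 × 3 / 1000 = 587.8 kN.
Allowable strength R_n/Ω = 587.8 / 2 = 294 kN.

294 kN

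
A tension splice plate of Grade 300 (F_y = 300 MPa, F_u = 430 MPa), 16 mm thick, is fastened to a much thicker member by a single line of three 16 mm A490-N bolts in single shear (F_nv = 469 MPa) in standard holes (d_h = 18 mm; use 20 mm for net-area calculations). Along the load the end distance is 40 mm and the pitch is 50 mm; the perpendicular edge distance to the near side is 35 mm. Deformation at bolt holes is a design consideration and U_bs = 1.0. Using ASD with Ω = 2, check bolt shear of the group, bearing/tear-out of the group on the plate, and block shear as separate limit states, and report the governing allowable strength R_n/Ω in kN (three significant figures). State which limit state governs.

Bolt shear: A_b = π·16²/4 = 201.1 mm²; R_n = 469 × 201.1 × 3 × 1 / 1000 = 282.9 kN → 282.9 / 2 = 141 kN.
Bearing: edge l_c = 31, r_n = 255.9 kN; interior l_c = 32, r_n = 264.2 kN; R_n = 255.9 + 2·264.2 = 784.3 kN → 392 kN.
Block shear: A_gv = 2240, A_nv = 1440, A_nt = 400 mm²; R_n = min(0.6F_uA_nv, 0.6F_yA_gv) + U_bs·F_u·A_nt = 543.5 kN → 272 kN.
Bolt shear governs: 141 kN.

141 kN (bolt shear governs)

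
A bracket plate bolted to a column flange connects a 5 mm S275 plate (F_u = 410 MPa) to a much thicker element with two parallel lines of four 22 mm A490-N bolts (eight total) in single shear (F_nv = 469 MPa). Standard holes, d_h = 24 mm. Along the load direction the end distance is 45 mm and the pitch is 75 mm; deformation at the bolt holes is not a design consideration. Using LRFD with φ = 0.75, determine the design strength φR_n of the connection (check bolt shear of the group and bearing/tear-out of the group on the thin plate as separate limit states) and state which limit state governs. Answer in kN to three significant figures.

Bolt shear: A_b = π·22²/4 = 380.1 mm²; R_n = 469 × 380.1 × 8 × 1 / 1000 = 1426 kN → 0.75 × 1426 = 1070 kN.
Bearing (1.5 l_c t F_u ≤ 3.0 d t F_u): upper limit = 3.0·22·5·410 / 1000 = 135.3 kN.
  Edge l_c = 45 − 24/2 = 33 → r_n = 101.5 kN; interior l_c = 75 − 24 = 51 → r_n = 135.3 kN.
  R_n,bearing = 2·101.5 + 6·135.3 = 1015 kN → 0.75 × 1015 = 761 kN.
Bearing governs: 761 kN.

761 kN (bearing governs)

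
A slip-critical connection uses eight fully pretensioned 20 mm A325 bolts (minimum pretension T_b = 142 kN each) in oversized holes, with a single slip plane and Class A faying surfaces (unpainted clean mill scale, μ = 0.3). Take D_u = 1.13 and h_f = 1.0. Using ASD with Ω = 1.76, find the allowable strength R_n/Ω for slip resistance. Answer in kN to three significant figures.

R_n = μ · D_u · h_f · T_b · n_s · n_b = 0.3 × 1.13 × 1.0 × 142 × 1 × 8 = 385.1 kN.
Allowable strength R_n/Ω = 385.1 / 1.76 = 219 kN.

219 kN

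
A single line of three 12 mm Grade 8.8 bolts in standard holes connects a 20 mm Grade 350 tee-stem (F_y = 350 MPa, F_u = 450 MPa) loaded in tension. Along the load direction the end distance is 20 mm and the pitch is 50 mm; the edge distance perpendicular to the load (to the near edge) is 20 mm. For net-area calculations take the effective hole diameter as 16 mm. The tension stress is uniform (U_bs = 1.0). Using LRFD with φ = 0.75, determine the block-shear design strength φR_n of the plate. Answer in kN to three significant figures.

405 kN

Shear plane L_v = 20 + 2·50 = 120 mm; A_gv = 120 × 20 = 2400 mm².
A_nv = (120 − 2.5·16) × 20 = 1600 mm².
A_nt = (20 − 0.5·16) × 20 = 240 mm².
0.6 F_u A_nv = 432 kN; 0.6 F_y A_gv = 504 kN → shear rupture governs the shear term.
R_n = 432 + 1.0 × 450 × 240 / 1000 = 540 kN.
Design strength φR_n = 0.75 × 540 = 405 kN.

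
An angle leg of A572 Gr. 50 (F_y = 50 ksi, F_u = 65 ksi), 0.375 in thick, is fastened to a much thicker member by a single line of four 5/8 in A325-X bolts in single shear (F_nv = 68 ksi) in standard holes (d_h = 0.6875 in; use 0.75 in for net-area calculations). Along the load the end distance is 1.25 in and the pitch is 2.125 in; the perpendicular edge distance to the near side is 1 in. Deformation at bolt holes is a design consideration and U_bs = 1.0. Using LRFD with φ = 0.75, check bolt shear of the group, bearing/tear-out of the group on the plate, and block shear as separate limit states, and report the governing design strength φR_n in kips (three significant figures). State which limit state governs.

62.6 kips (bolt shear governs)

Bolt shear: A_b = π·0.625²/4 = 0.3068 in²; R_n = 68 × 0.3068 × 4 × 1 = 83.45 kips → 0.75 × 83.45 = 62.6 kips.
Bearing: edge l_c = 0.9062, r_n = 26.51 kips; interior l_c = 1.438, r_n = 36.56 kips; R_n = 26.51 + 3·36.56 = 136.2 kips → 102 kips.
Block shear: A_gv = 2.859, A_nv = 1.875, A_nt = 0.2344 in²; R_n = min(0.6F_uA_nv, 0.6F_yA_gv) + U_bs·F_u·A_nt = 88.36 kips → 66.3 kips.
Bolt shear governs: 62.6 kips.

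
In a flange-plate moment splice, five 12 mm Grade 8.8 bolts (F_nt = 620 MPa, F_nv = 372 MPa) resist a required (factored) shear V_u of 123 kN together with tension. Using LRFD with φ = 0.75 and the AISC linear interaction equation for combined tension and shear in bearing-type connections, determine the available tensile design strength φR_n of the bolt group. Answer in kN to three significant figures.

137 kN

A_b = π·12²/4 = 113.1 mm²; f_rv = 123 × 1000 / (5 × 113.1) = 217.5 MPa.
F'_nt = 1.3 F_nt − (F_nt / φF_nv) f_rv = 1.3·620 − (620/(0.75·372))·217.5 = 322.6 MPa, capped at F_nt → F'_nt = 322.6 MPa.
R_n = F'_nt · A_b · n = 322.6 × 113.1 × 5 / 1000 = 182.4 kN.
Design strength φR_n = 0.75 × 182.4 = 137 kN.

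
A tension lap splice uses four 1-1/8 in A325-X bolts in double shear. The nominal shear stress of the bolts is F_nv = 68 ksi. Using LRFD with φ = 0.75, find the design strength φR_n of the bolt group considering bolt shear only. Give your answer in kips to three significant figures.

406 kips

A_b = π × 1.125² / 4 = 0.994 in².
R_n = F_nv · A_b · n · n_s = 68 × 0.994 × 4 × 2 = 540.7 kips.
Design strength φR_n = 0.75 × 540.7 = 406 kips.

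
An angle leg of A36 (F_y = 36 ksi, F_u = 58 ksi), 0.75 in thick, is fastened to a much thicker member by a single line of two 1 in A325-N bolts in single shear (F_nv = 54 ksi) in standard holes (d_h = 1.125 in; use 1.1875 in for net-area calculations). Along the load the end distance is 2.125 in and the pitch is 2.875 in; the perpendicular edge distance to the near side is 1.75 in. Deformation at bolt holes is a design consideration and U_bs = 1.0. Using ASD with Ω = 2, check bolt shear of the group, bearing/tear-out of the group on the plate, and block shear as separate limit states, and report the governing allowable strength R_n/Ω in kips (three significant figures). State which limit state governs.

42.4 kips (bolt shear governs)

Bolt shear: A_b = π·1²/4 = 0.7854 in²; R_n = 54 × 0.7854 × 2 × 1 = 84.82 kips → 84.82 / 2 = 42.4 kips.
Bearing: edge l_c = 1.562, r_n = 81.56 kips; interior l_c = 1.75, r_n = 91.35 kips; R_n = 81.56 + 1·91.35 = 172.9 kips → 86.5 kips.
Block shear: A_gv = 3.75, A_nv = 2.414, A_nt = 0.8672 in²; R_n = min(0.6F_uA_nv, 0.6F_yA_gv) + U_bs·F_u·A_nt = 131.3 kips → 65.6 kips.
Bolt shear governs: 42.4 kips.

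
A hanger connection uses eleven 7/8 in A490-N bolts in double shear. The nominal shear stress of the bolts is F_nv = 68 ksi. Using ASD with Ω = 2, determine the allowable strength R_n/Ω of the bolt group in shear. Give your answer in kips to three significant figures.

A_b = π × 0.875² / 4 = 0.6013 in².
R_n = F_nv · A_b · n · n_s = 68 × 0.6013 × 11 × 2 = 899.6 kips.
Allowable strength R_n/Ω = 899.6 / 2 = 450 kips.

450 kips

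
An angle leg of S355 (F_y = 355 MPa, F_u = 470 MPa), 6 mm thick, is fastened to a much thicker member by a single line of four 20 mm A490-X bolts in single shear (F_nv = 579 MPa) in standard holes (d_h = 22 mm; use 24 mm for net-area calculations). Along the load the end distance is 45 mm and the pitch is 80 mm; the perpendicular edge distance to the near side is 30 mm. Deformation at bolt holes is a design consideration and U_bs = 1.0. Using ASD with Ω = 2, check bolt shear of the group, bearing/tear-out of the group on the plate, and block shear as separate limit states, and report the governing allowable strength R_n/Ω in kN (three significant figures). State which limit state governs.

195 kN (block shear governs)

Bolt shear: A_b = π·20²/4 = 314.2 mm²; R_n = 579 × 314.2 × 4 × 1 / 1000 = 727.6 kN → 727.6 / 2 = 364 kN.
Bearing: edge l_c = 34, r_n = 115.1 kN; interior l_c = 58, r_n = 135.4 kN; R_n = 115.1 + 3·135.4 = 521.1 kN → 261 kN.
Block shear: A_gv = 1710, A_nv = 1206, A_nt = 108 mm²; R_n = min(0.6F_uA_nv, 0.6F_yA_gv) + U_bs·F_u·A_nt = 390.9 kN → 195 kN.
Block shear governs: 195 kN.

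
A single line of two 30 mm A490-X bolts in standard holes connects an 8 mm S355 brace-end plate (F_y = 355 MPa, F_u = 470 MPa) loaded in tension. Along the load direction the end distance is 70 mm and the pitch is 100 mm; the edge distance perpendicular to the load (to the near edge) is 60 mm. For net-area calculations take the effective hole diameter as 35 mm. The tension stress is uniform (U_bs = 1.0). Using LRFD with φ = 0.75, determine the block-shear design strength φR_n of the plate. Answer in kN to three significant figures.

319 kN

Shear plane L_v = 70 + 1·100 = 170 mm; A_gv = 170 × 8 = 1360 mm².
A_nv = (170 − 1.5·35) × 8 = 940 mm².
A_nt = (60 − 0.5·35) × 8 = 340 mm².
0.6 F_u A_nv = 265.1 kN; 0.6 F_y A_gv = 289.7 kN → shear rupture governs the shear term.
R_n = 265.1 + 1.0 × 470 × 340 / 1000 = 424.9 kN.
Design strength φR_n = 0.75 × 424.9 = 319 kN.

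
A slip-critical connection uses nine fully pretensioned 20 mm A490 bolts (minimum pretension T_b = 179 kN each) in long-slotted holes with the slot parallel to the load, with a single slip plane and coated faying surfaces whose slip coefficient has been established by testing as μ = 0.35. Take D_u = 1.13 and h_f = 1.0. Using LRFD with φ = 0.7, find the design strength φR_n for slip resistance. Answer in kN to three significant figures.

R_n = μ · D_u · h_f · T_b · n_s · n_b = 0.35 × 1.13 × 1.0 × 179 × 1 × 9 = 637.2 kN.
Design strength φR_n = 0.7 × 637.2 = 446 kN.

446 kN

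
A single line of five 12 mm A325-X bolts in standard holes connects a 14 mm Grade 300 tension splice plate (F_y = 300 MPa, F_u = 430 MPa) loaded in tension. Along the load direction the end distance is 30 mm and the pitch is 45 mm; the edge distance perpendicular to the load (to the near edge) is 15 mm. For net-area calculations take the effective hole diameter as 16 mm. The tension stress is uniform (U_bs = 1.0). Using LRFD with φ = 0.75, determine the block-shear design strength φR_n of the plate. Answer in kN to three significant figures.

405 kN

Shear plane L_v = 30 + 4·45 = 210 mm; A_gv = 210 × 14 = 2940 mm².
A_nv = (210 − 4.5·16) × 14 = 1932 mm².
A_nt = (15 − 0.5·16) × 14 = 98 mm².
0.6 F_u A_nv = 498.5 kN; 0.6 F_y A_gv = 529.2 kN → shear rupture governs the shear term.
R_n = 498.5 + 1.0 × 430 × 98 / 1000 = 540.6 kN.
Design strength φR_n = 0.75 × 540.6 = 405 kN.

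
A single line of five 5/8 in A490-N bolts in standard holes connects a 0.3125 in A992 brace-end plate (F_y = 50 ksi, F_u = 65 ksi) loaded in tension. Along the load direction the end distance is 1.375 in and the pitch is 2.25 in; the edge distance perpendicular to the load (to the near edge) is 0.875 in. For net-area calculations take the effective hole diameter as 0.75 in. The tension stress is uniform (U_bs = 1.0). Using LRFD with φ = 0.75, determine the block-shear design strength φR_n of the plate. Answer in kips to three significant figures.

Shear plane L_v = 1.375 + 4·2.25 = 10.38 in; A_gv = 10.38 × 0.3125 = 3.242 in².
A_nv = (10.38 − 4.5·0.75) × 0.3125 = 2.188 in².
A_nt = (0.875 − 0.5·0.75) × 0.3125 = 0.1562 in².
0.6 F_u A_nv = 85.31 kips; 0.6 F_y A_gv = 97.27 kips → shear rupture governs the shear term.
R_n = 85.31 + 1.0 × 65 × 0.1562 = 95.47 kips.
Design strength φR_n = 0.75 × 95.47 = 71.6 kips.

71.6 kips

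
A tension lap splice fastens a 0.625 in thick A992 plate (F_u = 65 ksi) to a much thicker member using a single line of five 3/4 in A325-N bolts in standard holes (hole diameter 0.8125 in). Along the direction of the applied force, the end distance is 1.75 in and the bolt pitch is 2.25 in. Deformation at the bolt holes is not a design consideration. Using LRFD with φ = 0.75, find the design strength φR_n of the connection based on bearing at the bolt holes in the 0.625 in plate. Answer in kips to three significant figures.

324 kips

Per bolt r_n = 1.5 l_c t F_u ≤ 3.0 d t F_u; upper limit = 3.0 × 0.75 × 0.625 × 65 = 91.41 kips.
Edge bolt: l_c = 1.75 − 0.8125/2 = 1.344 in → 1.5 × 1.344 × 0.625 × 65 = 81.88 → r_n = 81.88 kips.
Interior bolts: l_c = 2.25 − 0.8125 = 1.438 in → 1.5 × 1.438 × 0.625 × 65 = 87.6 → r_n = 87.6 kips.
R_n = 1 × 81.88 + 4 × 87.6 = 432.3 kips.
Design strength φR_n = 0.75 × 432.3 = 324 kips.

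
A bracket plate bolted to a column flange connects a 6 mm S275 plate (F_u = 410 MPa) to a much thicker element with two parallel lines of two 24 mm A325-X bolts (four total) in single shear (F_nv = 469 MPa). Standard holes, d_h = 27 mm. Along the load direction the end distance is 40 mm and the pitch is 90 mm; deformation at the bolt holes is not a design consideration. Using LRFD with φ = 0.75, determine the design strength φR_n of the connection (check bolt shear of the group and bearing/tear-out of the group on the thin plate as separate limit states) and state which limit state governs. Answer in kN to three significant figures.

412 kN (bearing governs)

Bolt shear: A_b = π·24²/4 = 452.4 mm²; R_n = 469 × 452.4 × 4 × 1 / 1000 = 848.7 kN → 0.75 × 848.7 = 637 kN.
Bearing (1.5 l_c t F_u ≤ 3.0 d t F_u): upper limit = 3.0·24·6·410 / 1000 = 177.1 kN.
  Edge l_c = 40 − 27/2 = 26.5 → r_n = 97.78 kN; interior l_c = 90 − 27 = 63 → r_n = 177.1 kN.
  R_n,bearing = 2·97.78 + 2·177.1 = 549.8 kN → 0.75 × 549.8 = 412 kN.
Bearing governs: 412 kN.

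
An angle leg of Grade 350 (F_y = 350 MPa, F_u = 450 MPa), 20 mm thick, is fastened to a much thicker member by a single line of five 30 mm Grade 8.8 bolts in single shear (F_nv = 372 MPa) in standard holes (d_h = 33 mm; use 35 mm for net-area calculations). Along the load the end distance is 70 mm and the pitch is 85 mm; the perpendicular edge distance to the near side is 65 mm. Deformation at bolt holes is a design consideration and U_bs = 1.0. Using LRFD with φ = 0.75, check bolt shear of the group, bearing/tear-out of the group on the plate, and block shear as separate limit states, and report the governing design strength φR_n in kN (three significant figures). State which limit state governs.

Bolt shear: A_b = π·30²/4 = 706.9 mm²; R_n = 372 × 706.9 × 5 × 1 / 1000 = 1315 kN → 0.75 × 1315 = 986 kN.
Bearing: edge l_c = 53.5, r_n = 577.8 kN; interior l_c = 52, r_n = 561.6 kN; R_n = 577.8 + 4·561.6 = 2824 kN → 2120 kN.
Block shear: A_gv = 8200, A_nv = 5050, A_nt = 950 mm²; R_n = min(0.6F_uA_nv, 0.6F_yA_gv) + U_bs·F_u·A_nt = 1791 kN → 1340 kN.
Bolt shear governs: 986 kN.

986 kN (bolt shear governs)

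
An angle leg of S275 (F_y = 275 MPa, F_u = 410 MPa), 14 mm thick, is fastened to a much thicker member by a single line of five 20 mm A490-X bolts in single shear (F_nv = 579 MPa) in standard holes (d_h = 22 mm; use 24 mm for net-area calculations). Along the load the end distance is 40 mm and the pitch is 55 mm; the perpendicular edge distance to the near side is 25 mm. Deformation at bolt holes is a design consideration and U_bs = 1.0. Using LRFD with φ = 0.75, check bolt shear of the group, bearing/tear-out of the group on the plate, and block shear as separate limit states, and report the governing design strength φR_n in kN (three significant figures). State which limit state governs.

449 kN (block shear governs)

Bolt shear: A_b = π·20²/4 = 314.2 mm²; R_n = 579 × 314.2 × 5 × 1 / 1000 = 909.5 kN → 0.75 × 909.5 = 682 kN.
Bearing: edge l_c = 29, r_n = 199.8 kN; interior l_c = 33, r_n = 227.3 kN; R_n = 199.8 + 4·227.3 = 1109 kN → 832 kN.
Block shear: A_gv = 3640, A_nv = 2128, A_nt = 182 mm²; R_n = min(0.6F_uA_nv, 0.6F_yA_gv) + U_bs·F_u·A_nt = 598.1 kN → 449 kN.
Block shear governs: 449 kN.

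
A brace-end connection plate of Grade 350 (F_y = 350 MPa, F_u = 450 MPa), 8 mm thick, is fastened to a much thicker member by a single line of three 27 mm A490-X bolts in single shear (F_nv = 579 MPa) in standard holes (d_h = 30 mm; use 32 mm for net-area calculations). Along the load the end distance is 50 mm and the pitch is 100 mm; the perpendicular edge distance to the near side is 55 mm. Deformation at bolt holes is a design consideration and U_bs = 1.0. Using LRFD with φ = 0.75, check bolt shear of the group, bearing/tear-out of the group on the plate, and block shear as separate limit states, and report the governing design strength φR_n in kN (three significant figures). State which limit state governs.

381 kN (block shear governs)

Bolt shear: A_b = π·27²/4 = 572.6 mm²; R_n = 579 × 572.6 × 3 × 1 / 1000 = 994.5 kN → 0.75 × 994.5 = 746 kN.
Bearing: edge l_c = 35, r_n = 151.2 kN; interior l_c = 70, r_n = 233.3 kN; R_n = 151.2 + 2·233.3 = 617.8 kN → 463 kN.
Block shear: A_gv = 2000, A_nv = 1360, A_nt = 312 mm²; R_n = min(0.6F_uA_nv, 0.6F_yA_gv) + U_bs·F_u·A_nt = 507.6 kN → 381 kN.
Block shear governs: 381 kN.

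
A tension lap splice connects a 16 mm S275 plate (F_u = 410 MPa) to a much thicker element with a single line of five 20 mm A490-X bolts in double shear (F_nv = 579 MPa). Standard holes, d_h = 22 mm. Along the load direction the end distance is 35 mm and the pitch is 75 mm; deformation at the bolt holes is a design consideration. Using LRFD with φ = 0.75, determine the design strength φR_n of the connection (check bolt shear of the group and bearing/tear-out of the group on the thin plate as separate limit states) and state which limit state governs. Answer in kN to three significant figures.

1090 kN (bearing governs)

Bolt shear: A_b = π·20²/4 = 314.2 mm²; R_n = 579 × 314.2 × 5 × 2 / 1000 = 1819 kN → 0.75 × 1819 = 1360 kN.
Bearing (1.2 l_c t F_u ≤ 2.4 d t F_u): upper limit = 2.4·20·16·410 / 1000 = 314.9 kN.
  Edge l_c = 35 − 22/2 = 24 → r_n = 188.9 kN; interior l_c = 75 − 22 = 53 → r_n = 314.9 kN.
  R_n,bearing = 1·188.9 + 4·314.9 = 1448 kN → 0.75 × 1448 = 1090 kN.
Bearing governs: 1090 kN.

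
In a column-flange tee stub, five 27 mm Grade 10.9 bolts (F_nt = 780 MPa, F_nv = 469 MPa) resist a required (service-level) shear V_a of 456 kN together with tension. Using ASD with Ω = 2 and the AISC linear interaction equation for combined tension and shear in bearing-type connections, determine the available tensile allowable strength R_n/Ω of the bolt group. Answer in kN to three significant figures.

A_b = π·27²/4 = 572.6 mm²; f_rv = 456 × 1000 / (5 × 572.6) = 159.3 MPa.
F'_nt = 1.3 F_nt − (Ω F_nt / F_nv) f_rv = 1.3·780 − (2·780/469)·159.3 = 484.2 MPa, capped at F_nt → F'_nt = 484.2 MPa.
R_n = F'_nt · A_b · n = 484.2 × 572.6 × 5 / 1000 = 1386 kN.
Allowable strength R_n/Ω = 1386 / 2 = 693 kN.

693 kN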